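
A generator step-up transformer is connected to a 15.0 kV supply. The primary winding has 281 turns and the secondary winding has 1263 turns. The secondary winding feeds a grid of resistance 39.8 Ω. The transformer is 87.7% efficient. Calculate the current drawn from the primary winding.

I_p ≈ 8680 A

V_s = 15000 × 1263/281 = 67420 V.
I_s = V_s/R = 67420/39.8 = 1694.0 A.
P_out = V_s I_s = 67420 × 1694.0 = 1.1421×10^8 W.
P_in = P_out/η = 1.1421×10^8/0.877 = 1.3022×10^8 W.
I_p = P_in/V_p = 1.3022×10^8/15000 = 8680 A.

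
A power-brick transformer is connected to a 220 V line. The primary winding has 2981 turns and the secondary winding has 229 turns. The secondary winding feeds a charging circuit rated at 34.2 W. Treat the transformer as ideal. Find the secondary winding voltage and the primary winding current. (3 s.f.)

V_s ≈ 16.9 V, I_p ≈ 0.155 A

V_s = V_p × N_s/N_p = 220 × 229/2981 = 16.900 V.
I_s = P/V_s = 34.2/16.900 = 2.0236 A.
I_p = I_s × N_s/N_p = 2.0236 × 229/2981 = 0.155 A.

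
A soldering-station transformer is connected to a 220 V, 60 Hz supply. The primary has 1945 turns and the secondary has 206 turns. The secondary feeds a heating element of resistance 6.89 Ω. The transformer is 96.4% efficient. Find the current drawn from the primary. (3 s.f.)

V_s = 220 × 206/1945 = 23.301 V.
I_s = V_s/R = 23.301/6.89 = 3.3818 A.
P_out = V_s I_s = 23.301 × 3.3818 = 78.799 W.
P_in = P_out/η = 78.799/0.964 = 81.742 W.
I_p = P_in/V_p = 81.742/220 = 0.372 A.

I_p ≈ 0.372 A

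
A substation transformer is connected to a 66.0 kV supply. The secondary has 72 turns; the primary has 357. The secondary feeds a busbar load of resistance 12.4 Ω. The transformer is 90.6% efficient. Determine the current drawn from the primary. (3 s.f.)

I_p ≈ 239 A

V_s = 66000 × 72/357 = 13311 V.
I_s = V_s/R = 13311/12.4 = 1073.5 A.
P_out = V_s I_s = 13311 × 1073.5 = 1.4289×10^7 W.
P_in = P_out/η = 1.4289×10^7/0.906 = 1.5771×10^7 W.
I_p = P_in/V_p = 1.5771×10^7/66000 = 239 A.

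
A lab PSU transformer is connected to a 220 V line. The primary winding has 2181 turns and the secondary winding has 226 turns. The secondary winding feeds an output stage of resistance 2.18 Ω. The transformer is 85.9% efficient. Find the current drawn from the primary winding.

I_p ≈ 1.26 A

V_s = 220 × 226/2181 = 22.797 V.
I_s = V_s/R = 22.797/2.18 = 10.457 A.
P_out = V_s I_s = 22.797 × 10.457 = 238.39 W.
P_in = P_out/η = 238.39/0.859 = 277.52 W.
I_p = P_in/V_p = 277.52/220 = 1.26 A.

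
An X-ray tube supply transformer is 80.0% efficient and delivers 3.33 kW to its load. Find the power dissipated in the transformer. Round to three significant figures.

P_loss ≈ 832 W

P_in = P_out/η = 3330/0.800 = 4162.50 W.
P_loss = P_in − P_out = 4162.50 − 3330 = 832 W.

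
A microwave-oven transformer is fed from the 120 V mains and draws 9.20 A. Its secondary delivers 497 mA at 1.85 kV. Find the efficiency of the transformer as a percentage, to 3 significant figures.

P_in = 120 × 9.20 = 1104.00 W.
P_out = 1850 × 0.497 = 919.450 W.
η = P_out/P_in = 919.450/1104.00 = 0.833.

η ≈ 83.3%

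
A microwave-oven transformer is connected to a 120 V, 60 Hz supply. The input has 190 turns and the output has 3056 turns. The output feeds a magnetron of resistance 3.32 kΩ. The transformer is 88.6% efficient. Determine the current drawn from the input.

I_in ≈ 10.6 A

V_out = 120 × 3056/190 = 1930.1 V.
I_out = V_out/R = 1930.1/3320 = 0.58136 A.
P_out = V_out I_out = 1930.1 × 0.58136 = 1122.1 W.
P_in = P_out/η = 1122.1/0.886 = 1266.5 W.
I_in = P_in/V_in = 1266.5/120 = 10.6 A.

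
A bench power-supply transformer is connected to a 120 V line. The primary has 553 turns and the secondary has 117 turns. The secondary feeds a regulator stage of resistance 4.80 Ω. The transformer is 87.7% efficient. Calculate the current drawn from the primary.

I_p ≈ 1.28 A

V_s = 120 × 117/553 = 25.389 V.
I_s = V_s/R = 25.389/4.80 = 5.2893 A.
P_out = V_s I_s = 25.389 × 5.2893 = 134.29 W.
P_in = P_out/η = 134.29/0.877 = 153.12 W.
I_p = P_in/V_p = 153.12/120 = 1.28 A.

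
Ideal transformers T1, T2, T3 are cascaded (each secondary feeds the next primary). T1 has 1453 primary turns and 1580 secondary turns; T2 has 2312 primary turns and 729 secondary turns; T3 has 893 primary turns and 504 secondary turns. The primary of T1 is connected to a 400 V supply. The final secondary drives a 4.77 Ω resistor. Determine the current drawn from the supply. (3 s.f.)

I_supply ≈ 3.14 A

Secondary of T1: V = 400.00 × 1580/1453 = 434.96 V.
Secondary of T2: V = 434.96 × 729/2312 = 137.15 V.
Secondary of T3: V = 137.15 × 504/893 = 77.405 V.
I_load = 77.405/4.77 = 16.228 A, so P_out = 77.405 × 16.228 = 1256.1 W.
All ideal ⇒ P_in = P_out, so I_supply = 1256.1/400 = 3.14 A.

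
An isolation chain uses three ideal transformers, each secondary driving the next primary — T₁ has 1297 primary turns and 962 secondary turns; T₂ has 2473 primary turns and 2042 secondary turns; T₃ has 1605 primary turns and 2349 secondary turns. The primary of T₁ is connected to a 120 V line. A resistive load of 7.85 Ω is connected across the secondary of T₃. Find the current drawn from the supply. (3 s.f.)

I_supply ≈ 12.3 A

After T₁: V = 120.00 × 962/1297 = 89.005 V.
After T₂: V = 89.005 × 2042/2473 = 73.493 V.
After T₃: V = 73.493 × 2349/1605 = 107.56 V.
I_load = 107.56/7.85 = 13.702 A, so P_out = 107.56 × 13.702 = 1473.8 W.
All ideal ⇒ P_in = P_out, so I_supply = 1473.8/120 = 12.3 A.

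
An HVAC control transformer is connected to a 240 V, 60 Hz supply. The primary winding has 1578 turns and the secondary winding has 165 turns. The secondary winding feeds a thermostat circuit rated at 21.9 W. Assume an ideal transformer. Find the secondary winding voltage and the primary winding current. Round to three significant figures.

V_s ≈ 25.1 V, I_p ≈ 0.0912 A

V_s = V_p × N_s/N_p = 240 × 165/1578 = 25.095 V.
I_s = P/V_s = 21.9/25.095 = 0.87268 A.
I_p = I_s × N_s/N_p = 0.87268 × 165/1578 = 0.0912 A.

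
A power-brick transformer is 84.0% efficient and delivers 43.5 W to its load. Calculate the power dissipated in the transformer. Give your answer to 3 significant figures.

P_in = P_out/η = 43.5/0.840 = 51.7857 W.
P_loss = P_in − P_out = 51.7857 − 43.5 = 8.29 W.

P_loss ≈ 8.29 W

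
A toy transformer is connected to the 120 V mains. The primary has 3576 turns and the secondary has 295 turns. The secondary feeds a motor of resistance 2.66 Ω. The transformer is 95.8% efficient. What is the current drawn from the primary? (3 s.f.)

V_s = 120 × 295/3576 = 9.8993 V.
I_s = V_s/R = 9.8993/2.66 = 3.7216 A.
P_out = V_s I_s = 9.8993 × 3.7216 = 36.841 W.
P_in = P_out/η = 36.841/0.958 = 38.456 W.
I_p = P_in/V_p = 38.456/120 = 0.320 A.

I_p ≈ 0.320 A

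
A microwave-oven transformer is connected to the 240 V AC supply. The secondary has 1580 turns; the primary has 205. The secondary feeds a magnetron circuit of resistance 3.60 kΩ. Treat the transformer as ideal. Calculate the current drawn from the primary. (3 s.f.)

I_p ≈ 3.96 A

V_s = V_p × N_s/N_p = 240 × 1580/205 = 1849.8 V.
I_s = V_s/R = 1849.8/3600 = 0.51382 A.
For an ideal transformer I_p N_p = I_s N_s, so I_p = 0.51382 × 1580/205 = 3.96 A.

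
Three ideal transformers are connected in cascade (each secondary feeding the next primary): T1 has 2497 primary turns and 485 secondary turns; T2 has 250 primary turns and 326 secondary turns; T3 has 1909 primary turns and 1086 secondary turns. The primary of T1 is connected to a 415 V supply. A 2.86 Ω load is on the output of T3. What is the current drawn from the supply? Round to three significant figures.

Secondary of T1: V = 415.00 × 485/2497 = 80.607 V.
Secondary of T2: V = 80.607 × 326/250 = 105.11 V.
Secondary of T3: V = 105.11 × 1086/1909 = 59.796 V.
I_load = 59.796/2.86 = 20.908 A, so P_out = 59.796 × 20.908 = 1250.2 W.
All ideal ⇒ P_in = P_out, so I_supply = 1250.2/415 = 3.01 A.

I_supply ≈ 3.01 A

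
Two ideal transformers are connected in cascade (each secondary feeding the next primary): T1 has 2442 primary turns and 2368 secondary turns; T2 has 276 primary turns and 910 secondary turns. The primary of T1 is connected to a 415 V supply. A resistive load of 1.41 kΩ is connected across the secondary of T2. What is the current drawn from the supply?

Secondary of T1: V = 415.00 × 2368/2442 = 402.42 V.
Secondary of T2: V = 402.42 × 910/276 = 1326.8 V.
I_load = 1326.8/1410 = 0.94102 A, so P_out = 1326.8 × 0.94102 = 1248.6 W.
All ideal ⇒ P_in = P_out, so I_supply = 1248.6/415 = 3.01 A.

I_supply ≈ 3.01 A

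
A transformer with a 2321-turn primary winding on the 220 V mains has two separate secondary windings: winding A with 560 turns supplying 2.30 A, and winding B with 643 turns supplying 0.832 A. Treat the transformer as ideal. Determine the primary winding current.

V_A = 220 × 560/2321 = 53.081 V; V_B = 220 × 643/2321 = 60.948 V.
P_out = V_A I_A + V_B I_B = 53.081×2.30 + 60.948×0.832 = 122.09 + 50.709 = 172.79 W.
Ideal ⇒ P_in = P_out, so I_p = P_out/V_p = 172.79/220 = 0.785 A.

I_p ≈ 0.785 A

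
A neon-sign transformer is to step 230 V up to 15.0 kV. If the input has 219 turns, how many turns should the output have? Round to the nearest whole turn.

N_out = 14283 turns

N_out/N_in = V_out/V_in, so N_out = 219 × 15000/230 = 14282.6 ≈ 14283 turns.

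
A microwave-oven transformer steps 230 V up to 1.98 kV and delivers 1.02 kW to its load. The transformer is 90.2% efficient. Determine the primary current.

P_in = P_out/η = 1020/0.902 = 1130.8 W.
I_p = P_in/V_p = 1130.8/230 = 4.92 A.

I_p ≈ 4.92 A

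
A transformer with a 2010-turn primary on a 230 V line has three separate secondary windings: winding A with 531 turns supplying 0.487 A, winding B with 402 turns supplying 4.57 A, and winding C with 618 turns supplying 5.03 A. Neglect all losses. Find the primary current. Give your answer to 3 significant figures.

V_A = 230 × 531/2010 = 60.761 V; V_B = 230 × 402/2010 = 46.000 V; V_C = 230 × 618/2010 = 70.716 V.
P_out = V_A I_A + V_B I_B + V_C I_C = 60.761×0.487 + 46.000×4.57 + 70.716×5.03 = 29.591 + 210.22 + 355.70 = 595.51 W.
Ideal ⇒ P_in = P_out, so I_p = P_out/V_p = 595.51/230 = 2.59 A.

I_p ≈ 2.59 A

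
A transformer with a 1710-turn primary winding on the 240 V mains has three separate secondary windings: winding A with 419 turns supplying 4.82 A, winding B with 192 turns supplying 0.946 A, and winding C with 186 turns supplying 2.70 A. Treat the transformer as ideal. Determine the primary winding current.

I_p ≈ 1.58 A

V_A = 240 × 419/1710 = 58.807 V; V_B = 240 × 192/1710 = 26.947 V; V_C = 240 × 186/1710 = 26.105 V.
P_out = V_A I_A + V_B I_B + V_C I_C = 58.807×4.82 + 26.947×0.946 + 26.105×2.70 = 283.45 + 25.492 + 70.484 = 379.43 W.
Ideal ⇒ P_in = P_out, so I_p = P_out/V_p = 379.43/240 = 1.58 A.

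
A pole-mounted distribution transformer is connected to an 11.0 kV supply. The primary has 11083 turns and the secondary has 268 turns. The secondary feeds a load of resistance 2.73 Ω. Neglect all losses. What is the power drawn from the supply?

P ≈ 25900 W

V_s = V_p × N_s/N_p = 11000 × 268/11083 = 265.99 V.
I_s = V_s/R = 265.99/2.73 = 97.433 A.
I_p = I_s × N_s/N_p = 97.433 × 268/11083 = 2.3561 A.
P = V_p I_p = 11000 × 2.3561 = 25900 W.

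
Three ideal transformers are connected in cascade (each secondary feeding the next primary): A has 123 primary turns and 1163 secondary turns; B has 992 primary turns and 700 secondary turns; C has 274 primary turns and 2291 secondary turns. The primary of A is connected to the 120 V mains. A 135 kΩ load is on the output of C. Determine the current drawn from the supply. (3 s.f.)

I_supply ≈ 2.77 A

After A: V = 120.00 × 1163/123 = 1134.6 V.
After B: V = 1134.6 × 700/992 = 800.65 V.
After C: V = 800.65 × 2291/274 = 6694.5 V.
I_load = 6694.5/135000 = 0.049589 A, so P_out = 6694.5 × 0.049589 = 331.97 W.
All ideal ⇒ P_in = P_out, so I_supply = 331.97/120 = 2.77 A.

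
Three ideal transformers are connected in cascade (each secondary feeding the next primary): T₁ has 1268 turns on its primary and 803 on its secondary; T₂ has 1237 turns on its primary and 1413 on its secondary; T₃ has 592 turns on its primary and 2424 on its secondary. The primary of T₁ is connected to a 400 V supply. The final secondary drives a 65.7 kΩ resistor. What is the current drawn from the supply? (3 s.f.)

I_supply ≈ 0.0534 A

Secondary of T₁: V = 400.00 × 803/1268 = 253.31 V.
Secondary of T₂: V = 253.31 × 1413/1237 = 289.35 V.
Secondary of T₃: V = 289.35 × 2424/592 = 1184.8 V.
I_load = 1184.8/65700 = 0.018033 A, so P_out = 1184.8 × 0.018033 = 21.366 W.
All ideal ⇒ P_in = P_out, so I_supply = 21.366/400 = 0.0534 A.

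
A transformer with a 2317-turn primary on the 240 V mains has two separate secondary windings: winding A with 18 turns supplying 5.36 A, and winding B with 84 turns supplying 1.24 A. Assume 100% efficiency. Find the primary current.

V_A = 240 × 18/2317 = 1.8645 V; V_B = 240 × 84/2317 = 8.7009 V.
P_out = V_A I_A + V_B I_B = 1.8645×5.36 + 8.7009×1.24 = 9.9936 + 10.789 = 20.783 W.
Ideal ⇒ P_in = P_out, so I_p = P_out/V_p = 20.783/240 = 0.0866 A.

I_p ≈ 0.0866 A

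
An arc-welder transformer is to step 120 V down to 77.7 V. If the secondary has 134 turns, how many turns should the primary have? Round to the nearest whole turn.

N_p = 207 turns

N_p/N_s = V_p/V_s, so N_p = 134 × 120/77.7 = 206.9 ≈ 207 turns.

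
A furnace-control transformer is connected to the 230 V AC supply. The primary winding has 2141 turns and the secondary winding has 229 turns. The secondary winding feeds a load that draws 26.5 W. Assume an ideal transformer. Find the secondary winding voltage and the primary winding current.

V_s = V_p × N_s/N_p = 230 × 229/2141 = 24.601 V.
I_s = P/V_s = 26.5/24.601 = 1.0772 A.
I_p = I_s × N_s/N_p = 1.0772 × 229/2141 = 0.115 A.

V_s ≈ 24.6 V, I_p ≈ 0.115 A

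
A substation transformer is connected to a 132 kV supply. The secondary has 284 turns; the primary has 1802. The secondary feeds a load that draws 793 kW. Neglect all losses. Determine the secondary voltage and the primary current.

V_s ≈ 20800 V, I_p ≈ 6.01 A

V_s = V_p × N_s/N_p = 132000 × 284/1802 = 20804 V.
I_s = P/V_s = 793000/20804 = 38.118 A.
I_p = I_s × N_s/N_p = 38.118 × 284/1802 = 6.01 A.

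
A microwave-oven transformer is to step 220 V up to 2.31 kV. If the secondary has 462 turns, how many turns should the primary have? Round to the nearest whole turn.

N_p = 44 turns

N_p/N_s = V_p/V_s, so N_p = 462 × 220/2310 = 44.0 ≈ 44 turns.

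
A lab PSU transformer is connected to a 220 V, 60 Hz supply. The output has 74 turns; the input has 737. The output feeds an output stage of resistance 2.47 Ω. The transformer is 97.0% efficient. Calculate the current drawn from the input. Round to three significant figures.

V_out = 220 × 74/737 = 22.090 V.
I_out = V_out/R = 22.090/2.47 = 8.9431 A.
P_out = V_out I_out = 22.090 × 8.9431 = 197.55 W.
P_in = P_out/η = 197.55/0.970 = 203.66 W.
I_in = P_in/V_in = 203.66/220 = 0.926 A.

I_in ≈ 0.926 A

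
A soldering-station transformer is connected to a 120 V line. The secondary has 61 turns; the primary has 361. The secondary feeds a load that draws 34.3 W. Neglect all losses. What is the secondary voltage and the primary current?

V_s ≈ 20.3 V, I_p ≈ 0.286 A

V_s = V_p × N_s/N_p = 120 × 61/361 = 20.277 V.
I_s = P/V_s = 34.3/20.277 = 1.6916 A.
I_p = I_s × N_s/N_p = 1.6916 × 61/361 = 0.286 A.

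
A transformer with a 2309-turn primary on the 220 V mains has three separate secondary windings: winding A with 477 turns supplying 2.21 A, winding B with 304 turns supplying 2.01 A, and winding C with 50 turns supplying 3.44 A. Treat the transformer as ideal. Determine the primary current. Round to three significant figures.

I_p ≈ 0.796 A

V_A = 220 × 477/2309 = 45.448 V; V_B = 220 × 304/2309 = 28.965 V; V_C = 220 × 50/2309 = 4.7640 V.
P_out = V_A I_A + V_B I_B + V_C I_C = 45.448×2.21 + 28.965×2.01 + 4.7640×3.44 = 100.44 + 58.219 + 16.388 = 175.05 W.
Ideal ⇒ P_in = P_out, so I_p = P_out/V_p = 175.05/220 = 0.796 A.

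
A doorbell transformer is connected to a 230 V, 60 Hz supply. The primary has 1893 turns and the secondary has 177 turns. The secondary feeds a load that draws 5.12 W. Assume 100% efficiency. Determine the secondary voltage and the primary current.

V_s = V_p × N_s/N_p = 230 × 177/1893 = 21.506 V.
I_s = P/V_s = 5.12/21.506 = 0.23808 A.
I_p = I_s × N_s/N_p = 0.23808 × 177/1893 = 0.0223 A.

V_s ≈ 21.5 V, I_p ≈ 0.0223 A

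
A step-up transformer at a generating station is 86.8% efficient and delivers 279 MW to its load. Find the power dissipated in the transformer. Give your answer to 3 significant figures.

P_in = P_out/η = 2.79×10^8/0.868 = 3.21429×10^8 W.
P_loss = P_in − P_out = 3.21429×10^8 − 2.79×10^8 = 4.24×10^7 W.

P_loss ≈ 4.24×10^7 W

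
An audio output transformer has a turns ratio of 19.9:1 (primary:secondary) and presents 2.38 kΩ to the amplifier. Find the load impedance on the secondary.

Z_s = Z_p/(N_p/N_s)² = 2380/19.9² = 6.01 Ω.

Z_s ≈ 6.01 Ω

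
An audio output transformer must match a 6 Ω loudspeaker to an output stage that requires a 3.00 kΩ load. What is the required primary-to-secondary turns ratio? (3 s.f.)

N_p/N_s ≈ 22.4

Z_p/Z_s = (N_p/N_s)², so N_p/N_s = √(3000/6) = √500 = 22.4.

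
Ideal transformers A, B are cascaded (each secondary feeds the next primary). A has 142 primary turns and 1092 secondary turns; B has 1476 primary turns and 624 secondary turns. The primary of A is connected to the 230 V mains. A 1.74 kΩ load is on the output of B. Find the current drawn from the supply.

After A: V = 230.00 × 1092/142 = 1768.7 V.
After B: V = 1768.7 × 624/1476 = 747.76 V.
I_load = 747.76/1740 = 0.42975 A, so P_out = 747.76 × 0.42975 = 321.34 W.
All ideal ⇒ P_in = P_out, so I_supply = 321.34/230 = 1.40 A.

I_supply ≈ 1.40 A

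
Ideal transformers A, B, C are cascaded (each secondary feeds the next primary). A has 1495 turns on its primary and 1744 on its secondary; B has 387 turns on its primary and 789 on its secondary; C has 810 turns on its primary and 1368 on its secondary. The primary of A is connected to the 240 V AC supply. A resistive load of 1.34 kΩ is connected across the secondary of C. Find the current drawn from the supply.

I_supply ≈ 2.89 A

Secondary of A: V = 240.00 × 1744/1495 = 279.97 V.
Secondary of B: V = 279.97 × 789/387 = 570.80 V.
Secondary of C: V = 570.80 × 1368/810 = 964.01 V.
I_load = 964.01/1340 = 0.71941 A, so P_out = 964.01 × 0.71941 = 693.53 W.
All ideal ⇒ P_in = P_out, so I_supply = 693.53/240 = 2.89 A.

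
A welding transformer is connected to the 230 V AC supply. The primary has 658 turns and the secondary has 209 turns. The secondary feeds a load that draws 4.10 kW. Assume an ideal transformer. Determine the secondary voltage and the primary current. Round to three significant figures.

V_s = V_p × N_s/N_p = 230 × 209/658 = 73.055 V.
I_s = P/V_s = 4100/73.055 = 56.122 A.
I_p = I_s × N_s/N_p = 56.122 × 209/658 = 17.8 A.

V_s ≈ 73.1 V, I_p ≈ 17.8 A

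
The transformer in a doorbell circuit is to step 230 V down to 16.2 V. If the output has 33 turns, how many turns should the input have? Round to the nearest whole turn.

N_in = 469 turns

N_in/N_out = V_in/V_out, so N_in = 33 × 230/16.2 = 468.5 ≈ 469 turns.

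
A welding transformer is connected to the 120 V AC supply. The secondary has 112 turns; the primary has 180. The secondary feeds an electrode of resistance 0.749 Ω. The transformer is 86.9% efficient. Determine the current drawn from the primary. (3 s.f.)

V_s = 120 × 112/180 = 74.667 V.
I_s = V_s/R = 74.667/0.749 = 99.688 A.
P_out = V_s I_s = 74.667 × 99.688 = 7443.4 W.
P_in = P_out/η = 7443.4/0.869 = 8565.5 W.
I_p = P_in/V_p = 8565.5/120 = 71.4 A.

I_p ≈ 71.4 A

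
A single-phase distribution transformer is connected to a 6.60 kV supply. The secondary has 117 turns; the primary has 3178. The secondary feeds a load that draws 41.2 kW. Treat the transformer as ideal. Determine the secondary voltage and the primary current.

V_s ≈ 243 V, I_p ≈ 6.24 A

V_s = V_p × N_s/N_p = 6600 × 117/3178 = 242.98 V.
I_s = P/V_s = 41200/242.98 = 169.56 A.
I_p = I_s × N_s/N_p = 169.56 × 117/3178 = 6.24 A.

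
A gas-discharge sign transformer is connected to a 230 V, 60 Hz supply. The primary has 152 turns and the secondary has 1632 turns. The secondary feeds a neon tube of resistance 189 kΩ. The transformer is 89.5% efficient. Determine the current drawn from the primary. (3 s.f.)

V_s = 230 × 1632/152 = 2469.5 V.
I_s = V_s/R = 2469.5/189000 = 0.013066 A.
P_out = V_s I_s = 2469.5 × 0.013066 = 32.266 W.
P_in = P_out/η = 32.266/0.895 = 36.052 W.
I_p = P_in/V_p = 36.052/230 = 0.157 A.

I_p ≈ 0.157 A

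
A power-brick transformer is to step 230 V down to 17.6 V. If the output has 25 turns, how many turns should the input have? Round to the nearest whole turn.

N_in/N_out = V_in/V_out, so N_in = 25 × 230/17.6 = 326.7 ≈ 327 turns.

N_in = 327 turns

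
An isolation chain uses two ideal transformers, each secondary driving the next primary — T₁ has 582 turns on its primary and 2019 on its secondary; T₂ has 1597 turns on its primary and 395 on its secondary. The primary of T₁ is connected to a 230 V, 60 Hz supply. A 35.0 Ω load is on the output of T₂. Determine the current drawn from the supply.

I_supply ≈ 4.84 A

After T₁: V = 230.00 × 2019/582 = 797.89 V.
After T₂: V = 797.89 × 395/1597 = 197.35 V.
I_load = 197.35/35.0 = 5.6385 A, so P_out = 197.35 × 5.6385 = 1112.8 W.
All ideal ⇒ P_in = P_out, so I_supply = 1112.8/230 = 4.84 A.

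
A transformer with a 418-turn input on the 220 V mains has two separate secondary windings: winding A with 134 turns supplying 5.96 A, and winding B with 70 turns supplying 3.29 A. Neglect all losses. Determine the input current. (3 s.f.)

V_A = 220 × 134/418 = 70.526 V; V_B = 220 × 70/418 = 36.842 V.
P_out = V_A I_A + V_B I_B = 70.526×5.96 + 36.842×3.29 = 420.34 + 121.21 = 541.55 W.
Ideal ⇒ P_in = P_out, so I_in = P_out/V_in = 541.55/220 = 2.46 A.

I_in ≈ 2.46 A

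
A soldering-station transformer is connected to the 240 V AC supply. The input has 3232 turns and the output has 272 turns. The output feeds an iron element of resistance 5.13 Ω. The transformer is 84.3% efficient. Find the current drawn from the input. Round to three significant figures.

V_out = 240 × 272/3232 = 20.198 V.
I_out = V_out/R = 20.198/5.13 = 3.9372 A.
P_out = V_out I_out = 20.198 × 3.9372 = 79.524 W.
P_in = P_out/η = 79.524/0.843 = 94.335 W.
I_in = P_in/V_in = 94.335/240 = 0.393 A.

I_in ≈ 0.393 A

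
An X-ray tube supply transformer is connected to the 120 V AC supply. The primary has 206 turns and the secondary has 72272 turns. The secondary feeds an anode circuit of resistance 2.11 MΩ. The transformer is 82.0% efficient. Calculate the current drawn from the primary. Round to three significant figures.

I_p ≈ 8.54 A

V_s = 120 × 72272/206 = 42100 V.
I_s = V_s/R = 42100/(2.11×10^6) = 0.019953 A.
P_out = V_s I_s = 42100 × 0.019953 = 840.01 W.
P_in = P_out/η = 840.01/0.820 = 1024.4 W.
I_p = P_in/V_p = 1024.4/120 = 8.54 A.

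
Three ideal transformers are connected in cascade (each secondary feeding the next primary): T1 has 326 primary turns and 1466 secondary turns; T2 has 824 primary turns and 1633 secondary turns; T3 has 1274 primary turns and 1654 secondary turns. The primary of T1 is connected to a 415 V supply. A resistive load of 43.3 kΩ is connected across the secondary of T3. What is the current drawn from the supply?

I_supply ≈ 1.28 A

After T1: V = 415.00 × 1466/326 = 1866.2 V.
After T2: V = 1866.2 × 1633/824 = 3698.5 V.
After T3: V = 3698.5 × 1654/1274 = 4801.6 V.
I_load = 4801.6/43300 = 0.11089 A, so P_out = 4801.6 × 0.11089 = 532.47 W.
All ideal ⇒ P_in = P_out, so I_supply = 532.47/415 = 1.28 A.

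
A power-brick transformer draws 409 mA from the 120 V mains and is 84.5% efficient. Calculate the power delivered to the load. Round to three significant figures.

P_out ≈ 41.5 W

P_in = V_p I_p = 120 × 0.409 = 49.080 W.
P_out = η P_in = 0.845 × 49.080 = 41.5 W.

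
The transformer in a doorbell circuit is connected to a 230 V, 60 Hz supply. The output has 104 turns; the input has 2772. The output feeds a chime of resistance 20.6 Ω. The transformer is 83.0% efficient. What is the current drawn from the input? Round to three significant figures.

I_in ≈ 0.0189 A

V_out = 230 × 104/2772 = 8.6291 V.
I_out = V_out/R = 8.6291/20.6 = 0.41889 A.
P_out = V_out I_out = 8.6291 × 0.41889 = 3.6147 W.
P_in = P_out/η = 3.6147/0.830 = 4.3550 W.
I_in = P_in/V_in = 4.3550/230 = 0.0189 A.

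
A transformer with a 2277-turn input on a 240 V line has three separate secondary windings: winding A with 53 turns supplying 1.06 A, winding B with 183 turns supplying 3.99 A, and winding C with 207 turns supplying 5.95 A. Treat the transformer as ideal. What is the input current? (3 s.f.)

I_in ≈ 0.886 A

V_A = 240 × 53/2277 = 5.5863 V; V_B = 240 × 183/2277 = 19.289 V; V_C = 240 × 207/2277 = 21.818 V.
P_out = V_A I_A + V_B I_B + V_C I_C = 5.5863×1.06 + 19.289×3.99 + 21.818×5.95 = 5.9215 + 76.961 + 129.82 = 212.70 W.
Ideal ⇒ P_in = P_out, so I_in = P_out/V_in = 212.70/240 = 0.886 A.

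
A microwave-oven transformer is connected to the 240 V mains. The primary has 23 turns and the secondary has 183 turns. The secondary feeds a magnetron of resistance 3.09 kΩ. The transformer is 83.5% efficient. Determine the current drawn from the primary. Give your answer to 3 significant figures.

V_s = 240 × 183/23 = 1909.6 V.
I_s = V_s/R = 1909.6/3090 = 0.61798 A.
P_out = V_s I_s = 1909.6 × 0.61798 = 1180.1 W.
P_in = P_out/η = 1180.1/0.835 = 1413.3 W.
I_p = P_in/V_p = 1413.3/240 = 5.89 A.

I_p ≈ 5.89 A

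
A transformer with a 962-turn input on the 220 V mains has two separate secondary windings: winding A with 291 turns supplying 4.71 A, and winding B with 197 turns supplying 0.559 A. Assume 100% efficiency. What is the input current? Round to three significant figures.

V_A = 220 × 291/962 = 66.549 V; V_B = 220 × 197/962 = 45.052 V.
P_out = V_A I_A + V_B I_B = 66.549×4.71 + 45.052×0.559 = 313.45 + 25.184 = 338.63 W.
Ideal ⇒ P_in = P_out, so I_in = P_out/V_in = 338.63/220 = 1.54 A.

I_in ≈ 1.54 A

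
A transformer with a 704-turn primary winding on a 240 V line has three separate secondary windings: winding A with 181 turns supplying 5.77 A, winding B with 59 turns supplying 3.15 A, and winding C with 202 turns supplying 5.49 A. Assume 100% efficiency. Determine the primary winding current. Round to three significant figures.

V_A = 240 × 181/704 = 61.705 V; V_B = 240 × 59/704 = 20.114 V; V_C = 240 × 202/704 = 68.864 V.
P_out = V_A I_A + V_B I_B + V_C I_C = 61.705×5.77 + 20.114×3.15 + 68.864×5.49 = 356.04 + 63.358 + 378.06 = 797.45 W.
Ideal ⇒ P_in = P_out, so I_p = P_out/V_p = 797.45/240 = 3.32 A.

I_p ≈ 3.32 A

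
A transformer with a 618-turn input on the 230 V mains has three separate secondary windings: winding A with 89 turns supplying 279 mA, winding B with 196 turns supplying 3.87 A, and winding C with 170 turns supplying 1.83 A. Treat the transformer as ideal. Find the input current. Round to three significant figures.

V_A = 230 × 89/618 = 33.123 V; V_B = 230 × 196/618 = 72.945 V; V_C = 230 × 170/618 = 63.269 V.
P_out = V_A I_A + V_B I_B + V_C I_C = 33.123×0.279 + 72.945×3.87 + 63.269×1.83 = 9.2413 + 282.30 + 115.78 = 407.32 W.
Ideal ⇒ P_in = P_out, so I_in = P_out/V_in = 407.32/230 = 1.77 A.

I_in ≈ 1.77 A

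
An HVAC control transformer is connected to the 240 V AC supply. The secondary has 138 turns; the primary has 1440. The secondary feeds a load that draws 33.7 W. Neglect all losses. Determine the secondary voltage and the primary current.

V_s = V_p × N_s/N_p = 240 × 138/1440 = 23.000 V.
I_s = P/V_s = 33.7/23.000 = 1.4652 A.
I_p = I_s × N_s/N_p = 1.4652 × 138/1440 = 0.140 A.

V_s ≈ 23.0 V, I_p ≈ 0.140 A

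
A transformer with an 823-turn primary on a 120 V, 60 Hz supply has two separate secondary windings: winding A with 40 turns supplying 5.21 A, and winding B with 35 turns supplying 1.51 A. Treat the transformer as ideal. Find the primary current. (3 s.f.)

V_A = 120 × 40/823 = 5.8323 V; V_B = 120 × 35/823 = 5.1033 V.
P_out = V_A I_A + V_B I_B = 5.8323×5.21 + 5.1033×1.51 = 30.386 + 7.7060 = 38.092 W.
Ideal ⇒ P_in = P_out, so I_p = P_out/V_p = 38.092/120 = 0.317 A.

I_p ≈ 0.317 A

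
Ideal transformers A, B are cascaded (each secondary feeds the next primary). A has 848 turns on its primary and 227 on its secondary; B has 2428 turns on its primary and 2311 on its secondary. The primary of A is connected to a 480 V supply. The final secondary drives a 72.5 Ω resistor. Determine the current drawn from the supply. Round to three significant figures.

Secondary of A: V = 480.00 × 227/848 = 128.49 V.
Secondary of B: V = 128.49 × 2311/2428 = 122.30 V.
I_load = 122.30/72.5 = 1.6869 A, so P_out = 122.30 × 1.6869 = 206.30 W.
All ideal ⇒ P_in = P_out, so I_supply = 206.30/480 = 0.430 A.

I_supply ≈ 0.430 A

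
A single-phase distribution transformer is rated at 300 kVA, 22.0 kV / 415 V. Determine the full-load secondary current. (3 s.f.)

I_s ≈ 723 A

I_s = S/V_s = 300000/415 = 723 A.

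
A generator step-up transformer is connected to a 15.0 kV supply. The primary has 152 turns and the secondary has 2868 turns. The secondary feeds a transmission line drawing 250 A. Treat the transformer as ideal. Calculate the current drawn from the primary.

I_p ≈ 4720 A

For an ideal transformer I_p N_p = I_s N_s, so I_p = 250 × 2868/152 = 4720 A.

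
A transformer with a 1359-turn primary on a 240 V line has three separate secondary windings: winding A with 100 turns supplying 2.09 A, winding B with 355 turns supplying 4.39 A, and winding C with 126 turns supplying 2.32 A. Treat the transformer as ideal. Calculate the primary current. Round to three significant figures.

I_p ≈ 1.52 A

V_A = 240 × 100/1359 = 17.660 V; V_B = 240 × 355/1359 = 62.693 V; V_C = 240 × 126/1359 = 22.252 V.
P_out = V_A I_A + V_B I_B + V_C I_C = 17.660×2.09 + 62.693×4.39 + 22.252×2.32 = 36.909 + 275.22 + 51.624 = 363.76 W.
Ideal ⇒ P_in = P_out, so I_p = P_out/V_p = 363.76/240 = 1.52 A.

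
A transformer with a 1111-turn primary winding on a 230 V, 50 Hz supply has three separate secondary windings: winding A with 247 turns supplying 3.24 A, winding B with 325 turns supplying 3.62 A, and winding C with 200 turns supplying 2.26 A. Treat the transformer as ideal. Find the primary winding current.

V_A = 230 × 247/1111 = 51.134 V; V_B = 230 × 325/1111 = 67.282 V; V_C = 230 × 200/1111 = 41.404 V.
P_out = V_A I_A + V_B I_B + V_C I_C = 51.134×3.24 + 67.282×3.62 + 41.404×2.26 = 165.67 + 243.56 + 93.573 = 502.81 W.
Ideal ⇒ P_in = P_out, so I_p = P_out/V_p = 502.81/230 = 2.19 A.

I_p ≈ 2.19 A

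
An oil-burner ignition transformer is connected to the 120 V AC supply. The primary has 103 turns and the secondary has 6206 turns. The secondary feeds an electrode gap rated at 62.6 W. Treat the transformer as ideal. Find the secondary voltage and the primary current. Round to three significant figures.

V_s = V_p × N_s/N_p = 120 × 6206/103 = 7230.3 V.
I_s = P/V_s = 62.6/7230.3 = 0.0086580 A.
I_p = I_s × N_s/N_p = 0.0086580 × 6206/103 = 0.522 A.

V_s ≈ 7230 V, I_p ≈ 0.522 A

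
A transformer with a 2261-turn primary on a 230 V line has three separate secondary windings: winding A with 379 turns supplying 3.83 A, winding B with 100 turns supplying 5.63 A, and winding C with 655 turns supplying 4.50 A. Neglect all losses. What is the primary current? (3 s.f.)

V_A = 230 × 379/2261 = 38.554 V; V_B = 230 × 100/2261 = 10.172 V; V_C = 230 × 655/2261 = 66.630 V.
P_out = V_A I_A + V_B I_B + V_C I_C = 38.554×3.83 + 10.172×5.63 + 66.630×4.50 = 147.66 + 57.271 + 299.83 = 504.77 W.
Ideal ⇒ P_in = P_out, so I_p = P_out/V_p = 504.77/230 = 2.19 A.

I_p ≈ 2.19 A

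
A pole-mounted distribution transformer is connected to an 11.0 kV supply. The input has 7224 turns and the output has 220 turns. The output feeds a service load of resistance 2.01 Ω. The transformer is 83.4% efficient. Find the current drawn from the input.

I_in ≈ 6.09 A

V_out = 11000 × 220/7224 = 334.99 V.
I_out = V_out/R = 334.99/2.01 = 166.66 A.
P_out = V_out I_out = 334.99 × 166.66 = 55831 W.
P_in = P_out/η = 55831/0.834 = 66944 W.
I_in = P_in/V_in = 66944/11000 = 6.09 A.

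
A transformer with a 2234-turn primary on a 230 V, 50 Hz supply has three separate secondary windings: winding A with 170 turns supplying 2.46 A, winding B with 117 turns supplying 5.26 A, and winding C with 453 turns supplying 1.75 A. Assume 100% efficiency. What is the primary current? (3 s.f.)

V_A = 230 × 170/2234 = 17.502 V; V_B = 230 × 117/2234 = 12.046 V; V_C = 230 × 453/2234 = 46.638 V.
P_out = V_A I_A + V_B I_B + V_C I_C = 17.502×2.46 + 12.046×5.26 + 46.638×1.75 = 43.056 + 63.360 + 81.617 = 188.03 W.
Ideal ⇒ P_in = P_out, so I_p = P_out/V_p = 188.03/230 = 0.818 A.

I_p ≈ 0.818 A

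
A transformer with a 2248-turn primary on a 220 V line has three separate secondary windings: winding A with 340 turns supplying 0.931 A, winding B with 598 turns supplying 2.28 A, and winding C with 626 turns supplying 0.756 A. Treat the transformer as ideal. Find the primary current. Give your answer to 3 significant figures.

I_p ≈ 0.958 A

V_A = 220 × 340/2248 = 33.274 V; V_B = 220 × 598/2248 = 58.523 V; V_C = 220 × 626/2248 = 61.263 V.
P_out = V_A I_A + V_B I_B + V_C I_C = 33.274×0.931 + 58.523×2.28 + 61.263×0.756 = 30.978 + 133.43 + 46.315 = 210.73 W.
Ideal ⇒ P_in = P_out, so I_p = P_out/V_p = 210.73/220 = 0.958 A.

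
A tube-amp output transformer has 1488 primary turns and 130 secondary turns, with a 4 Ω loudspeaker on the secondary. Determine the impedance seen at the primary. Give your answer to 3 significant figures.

Z_p ≈ 524 Ω

Z_p = (N_p/N_s)² × Z_s = (1488/130)² × 4 = 524 Ω.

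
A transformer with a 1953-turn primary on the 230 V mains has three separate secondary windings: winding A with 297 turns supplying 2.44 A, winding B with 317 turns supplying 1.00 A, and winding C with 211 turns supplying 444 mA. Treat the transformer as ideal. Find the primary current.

I_p ≈ 0.581 A

V_A = 230 × 297/1953 = 34.977 V; V_B = 230 × 317/1953 = 37.332 V; V_C = 230 × 211/1953 = 24.849 V.
P_out = V_A I_A + V_B I_B + V_C I_C = 34.977×2.44 + 37.332×1.00 + 24.849×0.444 = 85.344 + 37.332 + 11.033 = 133.71 W.
Ideal ⇒ P_in = P_out, so I_p = P_out/V_p = 133.71/230 = 0.581 A.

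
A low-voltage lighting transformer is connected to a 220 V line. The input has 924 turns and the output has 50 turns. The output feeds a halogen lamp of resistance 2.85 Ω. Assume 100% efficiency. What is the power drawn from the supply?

P ≈ 49.7 W

V_out = V_in × N_out/N_in = 220 × 50/924 = 11.905 V.
I_out = V_out/R = 11.905/2.85 = 4.1771 A.
I_in = I_out × N_out/N_in = 4.1771 × 50/924 = 0.22603 A.
P = V_in I_in = 220 × 0.22603 = 49.7 W.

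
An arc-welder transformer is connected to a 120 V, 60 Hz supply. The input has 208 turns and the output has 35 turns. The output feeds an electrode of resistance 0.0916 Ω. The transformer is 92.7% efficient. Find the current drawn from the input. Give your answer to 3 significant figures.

V_out = 120 × 35/208 = 20.192 V.
I_out = V_out/R = 20.192/0.0916 = 220.44 A.
P_out = V_out I_out = 20.192 × 220.44 = 4451.2 W.
P_in = P_out/η = 4451.2/0.927 = 4801.7 W.
I_in = P_in/V_in = 4801.7/120 = 40.0 A.

I_in ≈ 40.0 A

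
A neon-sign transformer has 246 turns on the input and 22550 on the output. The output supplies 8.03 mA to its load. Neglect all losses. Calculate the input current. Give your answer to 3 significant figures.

For an ideal transformer I_in/I_out = N_out/N_in, so I_in = 0.00803 × 22550/246 = 0.736 A.

I_in ≈ 0.736 A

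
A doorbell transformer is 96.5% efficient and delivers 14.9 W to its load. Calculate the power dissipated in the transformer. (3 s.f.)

P_in = P_out/η = 14.9/0.965 = 15.4404 W.
P_loss = P_in − P_out = 15.4404 − 14.9 = 0.540 W.

P_loss ≈ 0.540 W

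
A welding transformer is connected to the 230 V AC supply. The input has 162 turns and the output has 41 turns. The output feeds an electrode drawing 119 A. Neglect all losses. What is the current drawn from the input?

I_in ≈ 30.1 A

For an ideal transformer I_in N_in = I_out N_out, so I_in = 119 × 41/162 = 30.1 A.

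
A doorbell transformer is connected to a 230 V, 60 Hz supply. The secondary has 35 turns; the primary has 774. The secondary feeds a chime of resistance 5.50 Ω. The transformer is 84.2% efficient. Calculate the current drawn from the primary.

V_s = 230 × 35/774 = 10.401 V.
I_s = V_s/R = 10.401/5.50 = 1.8910 A.
P_out = V_s I_s = 10.401 × 1.8910 = 19.667 W.
P_in = P_out/η = 19.667/0.842 = 23.358 W.
I_p = P_in/V_p = 23.358/230 = 0.102 A.

I_p ≈ 0.102 A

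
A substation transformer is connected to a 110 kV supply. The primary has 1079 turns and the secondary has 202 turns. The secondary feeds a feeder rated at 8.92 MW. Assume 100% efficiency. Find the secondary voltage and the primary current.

V_s = V_p × N_s/N_p = 110000 × 202/1079 = 20593 V.
I_s = P/V_s = 8.92×10^6/20593 = 433.15 A.
I_p = I_s × N_s/N_p = 433.15 × 202/1079 = 81.1 A.

V_s ≈ 20600 V, I_p ≈ 81.1 A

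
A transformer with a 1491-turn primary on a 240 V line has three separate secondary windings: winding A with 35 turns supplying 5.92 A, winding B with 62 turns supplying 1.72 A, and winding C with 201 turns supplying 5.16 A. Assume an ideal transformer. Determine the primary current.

V_A = 240 × 35/1491 = 5.6338 V; V_B = 240 × 62/1491 = 9.9799 V; V_C = 240 × 201/1491 = 32.354 V.
P_out = V_A I_A + V_B I_B + V_C I_C = 5.6338×5.92 + 9.9799×1.72 + 32.354×5.16 = 33.352 + 17.165 + 166.95 = 217.46 W.
Ideal ⇒ P_in = P_out, so I_p = P_out/V_p = 217.46/240 = 0.906 A.

I_p ≈ 0.906 A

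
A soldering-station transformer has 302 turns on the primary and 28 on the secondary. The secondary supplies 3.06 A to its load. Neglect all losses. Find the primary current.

I_p ≈ 0.284 A

For an ideal transformer I_p/I_s = N_s/N_p, so I_p = 3.06 × 28/302 = 0.284 A.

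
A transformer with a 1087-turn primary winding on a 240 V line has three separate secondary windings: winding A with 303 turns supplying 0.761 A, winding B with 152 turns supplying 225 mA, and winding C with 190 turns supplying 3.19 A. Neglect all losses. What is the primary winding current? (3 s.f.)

V_A = 240 × 303/1087 = 66.900 V; V_B = 240 × 152/1087 = 33.560 V; V_C = 240 × 190/1087 = 41.950 V.
P_out = V_A I_A + V_B I_B + V_C I_C = 66.900×0.761 + 33.560×0.225 + 41.950×3.19 = 50.911 + 7.5511 + 133.82 = 192.28 W.
Ideal ⇒ P_in = P_out, so I_p = P_out/V_p = 192.28/240 = 0.801 A.

I_p ≈ 0.801 A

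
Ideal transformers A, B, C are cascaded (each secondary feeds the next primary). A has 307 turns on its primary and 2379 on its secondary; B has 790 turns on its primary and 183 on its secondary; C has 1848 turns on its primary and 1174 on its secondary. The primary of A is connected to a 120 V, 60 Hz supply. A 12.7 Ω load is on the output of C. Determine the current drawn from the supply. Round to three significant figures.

Secondary of A: V = 120.00 × 2379/307 = 929.90 V.
Secondary of B: V = 929.90 × 183/790 = 215.41 V.
Secondary of C: V = 215.41 × 1174/1848 = 136.84 V.
I_load = 136.84/12.7 = 10.775 A, so P_out = 136.84 × 10.775 = 1474.5 W.
All ideal ⇒ P_in = P_out, so I_supply = 1474.5/120 = 12.3 A.

I_supply ≈ 12.3 A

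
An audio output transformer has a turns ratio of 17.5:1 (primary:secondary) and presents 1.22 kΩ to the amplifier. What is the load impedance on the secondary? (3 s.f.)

Z_s = Z_p/(N_p/N_s)² = 1220/17.5² = 3.98 Ω.

Z_s ≈ 3.98 Ω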